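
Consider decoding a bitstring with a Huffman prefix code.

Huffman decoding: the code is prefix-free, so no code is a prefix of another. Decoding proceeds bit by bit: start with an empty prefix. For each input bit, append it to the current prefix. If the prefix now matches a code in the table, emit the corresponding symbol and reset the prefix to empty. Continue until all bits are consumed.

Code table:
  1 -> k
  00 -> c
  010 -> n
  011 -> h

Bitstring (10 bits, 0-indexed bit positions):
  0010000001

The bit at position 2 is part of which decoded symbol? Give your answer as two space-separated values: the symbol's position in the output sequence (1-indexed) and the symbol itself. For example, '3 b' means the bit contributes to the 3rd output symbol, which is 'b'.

Bit 0: prefix='0' (no match yet)
Bit 1: prefix='00' -> emit 'c', reset
Bit 2: prefix='1' -> emit 'k', reset
Bit 3: prefix='0' (no match yet)
Bit 4: prefix='00' -> emit 'c', reset
Bit 5: prefix='0' (no match yet)
Bit 6: prefix='00' -> emit 'c', reset

Answer: 2 k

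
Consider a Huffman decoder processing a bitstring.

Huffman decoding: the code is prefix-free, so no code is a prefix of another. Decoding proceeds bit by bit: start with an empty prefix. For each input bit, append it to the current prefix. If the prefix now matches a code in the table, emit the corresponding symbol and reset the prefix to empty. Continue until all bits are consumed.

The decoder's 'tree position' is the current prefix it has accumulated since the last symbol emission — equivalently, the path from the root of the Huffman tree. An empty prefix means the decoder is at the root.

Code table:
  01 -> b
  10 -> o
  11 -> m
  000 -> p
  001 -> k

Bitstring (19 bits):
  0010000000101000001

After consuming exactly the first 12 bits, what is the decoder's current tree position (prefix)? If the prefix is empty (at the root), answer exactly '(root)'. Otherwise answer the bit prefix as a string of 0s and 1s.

Answer: 0

Derivation:
Bit 0: prefix='0' (no match yet)
Bit 1: prefix='00' (no match yet)
Bit 2: prefix='001' -> emit 'k', reset
Bit 3: prefix='0' (no match yet)
Bit 4: prefix='00' (no match yet)
Bit 5: prefix='000' -> emit 'p', reset
Bit 6: prefix='0' (no match yet)
Bit 7: prefix='00' (no match yet)
Bit 8: prefix='000' -> emit 'p', reset
Bit 9: prefix='0' (no match yet)
Bit 10: prefix='01' -> emit 'b', reset
Bit 11: prefix='0' (no match yet)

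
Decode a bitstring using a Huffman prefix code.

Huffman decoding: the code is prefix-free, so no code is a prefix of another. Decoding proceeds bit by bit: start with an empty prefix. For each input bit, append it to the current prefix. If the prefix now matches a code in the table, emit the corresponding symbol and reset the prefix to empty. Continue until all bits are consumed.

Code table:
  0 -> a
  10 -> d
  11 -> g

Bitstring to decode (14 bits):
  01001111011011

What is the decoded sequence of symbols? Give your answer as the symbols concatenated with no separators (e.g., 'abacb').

Bit 0: prefix='0' -> emit 'a', reset
Bit 1: prefix='1' (no match yet)
Bit 2: prefix='10' -> emit 'd', reset
Bit 3: prefix='0' -> emit 'a', reset
Bit 4: prefix='1' (no match yet)
Bit 5: prefix='11' -> emit 'g', reset
Bit 6: prefix='1' (no match yet)
Bit 7: prefix='11' -> emit 'g', reset
Bit 8: prefix='0' -> emit 'a', reset
Bit 9: prefix='1' (no match yet)
Bit 10: prefix='11' -> emit 'g', reset
Bit 11: prefix='0' -> emit 'a', reset
Bit 12: prefix='1' (no match yet)
Bit 13: prefix='11' -> emit 'g', reset

Answer: adaggagag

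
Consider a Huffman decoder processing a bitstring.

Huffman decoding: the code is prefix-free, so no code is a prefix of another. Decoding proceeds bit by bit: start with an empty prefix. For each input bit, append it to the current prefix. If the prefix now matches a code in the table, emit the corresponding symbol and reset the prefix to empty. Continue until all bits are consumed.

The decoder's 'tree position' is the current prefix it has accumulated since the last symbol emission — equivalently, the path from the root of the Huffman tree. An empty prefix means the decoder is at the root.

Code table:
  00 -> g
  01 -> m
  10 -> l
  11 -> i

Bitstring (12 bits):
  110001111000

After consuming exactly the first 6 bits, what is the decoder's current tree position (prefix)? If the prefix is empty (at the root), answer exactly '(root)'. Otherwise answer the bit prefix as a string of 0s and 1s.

Answer: (root)

Derivation:
Bit 0: prefix='1' (no match yet)
Bit 1: prefix='11' -> emit 'i', reset
Bit 2: prefix='0' (no match yet)
Bit 3: prefix='00' -> emit 'g', reset
Bit 4: prefix='0' (no match yet)
Bit 5: prefix='01' -> emit 'm', reset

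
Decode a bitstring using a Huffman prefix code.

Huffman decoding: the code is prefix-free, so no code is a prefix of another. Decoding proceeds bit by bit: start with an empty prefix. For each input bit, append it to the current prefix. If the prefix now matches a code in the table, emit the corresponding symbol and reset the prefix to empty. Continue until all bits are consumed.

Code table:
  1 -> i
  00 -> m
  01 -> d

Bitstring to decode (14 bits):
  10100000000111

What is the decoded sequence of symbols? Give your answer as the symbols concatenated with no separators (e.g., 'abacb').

Answer: idmmmmiii

Derivation:
Bit 0: prefix='1' -> emit 'i', reset
Bit 1: prefix='0' (no match yet)
Bit 2: prefix='01' -> emit 'd', reset
Bit 3: prefix='0' (no match yet)
Bit 4: prefix='00' -> emit 'm', reset
Bit 5: prefix='0' (no match yet)
Bit 6: prefix='00' -> emit 'm', reset
Bit 7: prefix='0' (no match yet)
Bit 8: prefix='00' -> emit 'm', reset
Bit 9: prefix='0' (no match yet)
Bit 10: prefix='00' -> emit 'm', reset
Bit 11: prefix='1' -> emit 'i', reset
Bit 12: prefix='1' -> emit 'i', reset
Bit 13: prefix='1' -> emit 'i', reset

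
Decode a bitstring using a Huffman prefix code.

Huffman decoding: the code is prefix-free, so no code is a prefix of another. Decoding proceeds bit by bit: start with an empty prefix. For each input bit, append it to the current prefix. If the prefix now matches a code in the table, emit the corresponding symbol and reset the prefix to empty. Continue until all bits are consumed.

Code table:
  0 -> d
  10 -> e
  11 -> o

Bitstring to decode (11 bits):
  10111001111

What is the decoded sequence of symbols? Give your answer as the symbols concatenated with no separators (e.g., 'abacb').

Answer: eoedoo

Derivation:
Bit 0: prefix='1' (no match yet)
Bit 1: prefix='10' -> emit 'e', reset
Bit 2: prefix='1' (no match yet)
Bit 3: prefix='11' -> emit 'o', reset
Bit 4: prefix='1' (no match yet)
Bit 5: prefix='10' -> emit 'e', reset
Bit 6: prefix='0' -> emit 'd', reset
Bit 7: prefix='1' (no match yet)
Bit 8: prefix='11' -> emit 'o', reset
Bit 9: prefix='1' (no match yet)
Bit 10: prefix='11' -> emit 'o', reset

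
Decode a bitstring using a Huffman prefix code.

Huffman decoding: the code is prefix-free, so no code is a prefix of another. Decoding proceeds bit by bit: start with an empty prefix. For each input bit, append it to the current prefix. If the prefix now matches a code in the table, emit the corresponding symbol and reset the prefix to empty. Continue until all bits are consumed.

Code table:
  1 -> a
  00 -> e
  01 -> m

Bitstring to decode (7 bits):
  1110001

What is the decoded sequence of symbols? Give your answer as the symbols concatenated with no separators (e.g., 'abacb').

Answer: aaaem

Derivation:
Bit 0: prefix='1' -> emit 'a', reset
Bit 1: prefix='1' -> emit 'a', reset
Bit 2: prefix='1' -> emit 'a', reset
Bit 3: prefix='0' (no match yet)
Bit 4: prefix='00' -> emit 'e', reset
Bit 5: prefix='0' (no match yet)
Bit 6: prefix='01' -> emit 'm', reset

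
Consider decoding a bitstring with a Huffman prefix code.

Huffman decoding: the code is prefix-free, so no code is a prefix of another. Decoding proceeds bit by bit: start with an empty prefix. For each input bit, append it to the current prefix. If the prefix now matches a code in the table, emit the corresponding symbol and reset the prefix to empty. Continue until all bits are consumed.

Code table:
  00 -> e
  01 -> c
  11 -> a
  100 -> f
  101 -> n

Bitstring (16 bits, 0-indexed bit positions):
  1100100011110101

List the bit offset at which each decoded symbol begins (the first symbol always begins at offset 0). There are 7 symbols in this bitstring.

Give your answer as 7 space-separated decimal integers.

Bit 0: prefix='1' (no match yet)
Bit 1: prefix='11' -> emit 'a', reset
Bit 2: prefix='0' (no match yet)
Bit 3: prefix='00' -> emit 'e', reset
Bit 4: prefix='1' (no match yet)
Bit 5: prefix='10' (no match yet)
Bit 6: prefix='100' -> emit 'f', reset
Bit 7: prefix='0' (no match yet)
Bit 8: prefix='01' -> emit 'c', reset
Bit 9: prefix='1' (no match yet)
Bit 10: prefix='11' -> emit 'a', reset
Bit 11: prefix='1' (no match yet)
Bit 12: prefix='10' (no match yet)
Bit 13: prefix='101' -> emit 'n', reset
Bit 14: prefix='0' (no match yet)
Bit 15: prefix='01' -> emit 'c', reset

Answer: 0 2 4 7 9 11 14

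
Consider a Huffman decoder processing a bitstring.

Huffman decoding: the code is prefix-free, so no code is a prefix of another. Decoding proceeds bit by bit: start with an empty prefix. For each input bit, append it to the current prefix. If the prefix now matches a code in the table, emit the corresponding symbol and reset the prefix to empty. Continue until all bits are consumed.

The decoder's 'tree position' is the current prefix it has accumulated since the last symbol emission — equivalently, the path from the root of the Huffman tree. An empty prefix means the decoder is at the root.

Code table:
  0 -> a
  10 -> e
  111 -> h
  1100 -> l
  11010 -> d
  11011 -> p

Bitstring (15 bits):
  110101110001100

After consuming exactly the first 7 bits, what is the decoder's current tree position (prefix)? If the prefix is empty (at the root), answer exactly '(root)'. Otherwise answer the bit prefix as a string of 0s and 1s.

Answer: 11

Derivation:
Bit 0: prefix='1' (no match yet)
Bit 1: prefix='11' (no match yet)
Bit 2: prefix='110' (no match yet)
Bit 3: prefix='1101' (no match yet)
Bit 4: prefix='11010' -> emit 'd', reset
Bit 5: prefix='1' (no match yet)
Bit 6: prefix='11' (no match yet)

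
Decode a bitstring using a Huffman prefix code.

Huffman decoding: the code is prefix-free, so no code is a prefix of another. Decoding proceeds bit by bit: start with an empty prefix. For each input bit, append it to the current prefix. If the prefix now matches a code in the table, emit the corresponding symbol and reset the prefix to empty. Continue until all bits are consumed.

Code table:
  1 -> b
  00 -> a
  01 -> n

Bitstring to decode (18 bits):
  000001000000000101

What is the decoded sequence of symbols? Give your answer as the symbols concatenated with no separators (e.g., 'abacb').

Answer: aanaaaann

Derivation:
Bit 0: prefix='0' (no match yet)
Bit 1: prefix='00' -> emit 'a', reset
Bit 2: prefix='0' (no match yet)
Bit 3: prefix='00' -> emit 'a', reset
Bit 4: prefix='0' (no match yet)
Bit 5: prefix='01' -> emit 'n', reset
Bit 6: prefix='0' (no match yet)
Bit 7: prefix='00' -> emit 'a', reset
Bit 8: prefix='0' (no match yet)
Bit 9: prefix='00' -> emit 'a', reset
Bit 10: prefix='0' (no match yet)
Bit 11: prefix='00' -> emit 'a', reset
Bit 12: prefix='0' (no match yet)
Bit 13: prefix='00' -> emit 'a', reset
Bit 14: prefix='0' (no match yet)
Bit 15: prefix='01' -> emit 'n', reset
Bit 16: prefix='0' (no match yet)
Bit 17: prefix='01' -> emit 'n', reset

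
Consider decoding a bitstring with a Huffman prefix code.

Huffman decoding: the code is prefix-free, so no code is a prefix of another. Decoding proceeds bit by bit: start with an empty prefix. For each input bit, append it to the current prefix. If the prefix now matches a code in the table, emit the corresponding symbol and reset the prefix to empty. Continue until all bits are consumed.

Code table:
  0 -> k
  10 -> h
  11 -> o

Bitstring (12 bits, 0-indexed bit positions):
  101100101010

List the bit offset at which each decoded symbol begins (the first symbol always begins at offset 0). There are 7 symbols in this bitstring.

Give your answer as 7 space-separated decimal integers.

Bit 0: prefix='1' (no match yet)
Bit 1: prefix='10' -> emit 'h', reset
Bit 2: prefix='1' (no match yet)
Bit 3: prefix='11' -> emit 'o', reset
Bit 4: prefix='0' -> emit 'k', reset
Bit 5: prefix='0' -> emit 'k', reset
Bit 6: prefix='1' (no match yet)
Bit 7: prefix='10' -> emit 'h', reset
Bit 8: prefix='1' (no match yet)
Bit 9: prefix='10' -> emit 'h', reset
Bit 10: prefix='1' (no match yet)
Bit 11: prefix='10' -> emit 'h', reset

Answer: 0 2 4 5 6 8 10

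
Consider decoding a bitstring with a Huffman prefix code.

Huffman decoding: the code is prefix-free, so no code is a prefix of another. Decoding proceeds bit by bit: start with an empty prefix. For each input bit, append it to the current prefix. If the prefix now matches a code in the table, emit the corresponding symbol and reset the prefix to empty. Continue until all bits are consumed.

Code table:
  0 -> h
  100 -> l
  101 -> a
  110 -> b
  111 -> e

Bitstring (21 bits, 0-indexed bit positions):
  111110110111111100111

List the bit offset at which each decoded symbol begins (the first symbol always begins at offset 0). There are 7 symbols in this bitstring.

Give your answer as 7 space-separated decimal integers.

Answer: 0 3 6 9 12 15 18

Derivation:
Bit 0: prefix='1' (no match yet)
Bit 1: prefix='11' (no match yet)
Bit 2: prefix='111' -> emit 'e', reset
Bit 3: prefix='1' (no match yet)
Bit 4: prefix='11' (no match yet)
Bit 5: prefix='110' -> emit 'b', reset
Bit 6: prefix='1' (no match yet)
Bit 7: prefix='11' (no match yet)
Bit 8: prefix='110' -> emit 'b', reset
Bit 9: prefix='1' (no match yet)
Bit 10: prefix='11' (no match yet)
Bit 11: prefix='111' -> emit 'e', reset
Bit 12: prefix='1' (no match yet)
Bit 13: prefix='11' (no match yet)
Bit 14: prefix='111' -> emit 'e', reset
Bit 15: prefix='1' (no match yet)
Bit 16: prefix='10' (no match yet)
Bit 17: prefix='100' -> emit 'l', reset
Bit 18: prefix='1' (no match yet)
Bit 19: prefix='11' (no match yet)
Bit 20: prefix='111' -> emit 'e', reset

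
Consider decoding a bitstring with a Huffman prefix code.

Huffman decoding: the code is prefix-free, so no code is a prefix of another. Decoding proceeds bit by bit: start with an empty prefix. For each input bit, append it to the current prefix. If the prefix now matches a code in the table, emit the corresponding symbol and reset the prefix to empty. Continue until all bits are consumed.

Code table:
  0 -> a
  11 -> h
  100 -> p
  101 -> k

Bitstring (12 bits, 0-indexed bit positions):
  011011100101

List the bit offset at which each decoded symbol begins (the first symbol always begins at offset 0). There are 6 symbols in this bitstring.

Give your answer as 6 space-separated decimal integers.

Answer: 0 1 3 4 6 9

Derivation:
Bit 0: prefix='0' -> emit 'a', reset
Bit 1: prefix='1' (no match yet)
Bit 2: prefix='11' -> emit 'h', reset
Bit 3: prefix='0' -> emit 'a', reset
Bit 4: prefix='1' (no match yet)
Bit 5: prefix='11' -> emit 'h', reset
Bit 6: prefix='1' (no match yet)
Bit 7: prefix='10' (no match yet)
Bit 8: prefix='100' -> emit 'p', reset
Bit 9: prefix='1' (no match yet)
Bit 10: prefix='10' (no match yet)
Bit 11: prefix='101' -> emit 'k', reset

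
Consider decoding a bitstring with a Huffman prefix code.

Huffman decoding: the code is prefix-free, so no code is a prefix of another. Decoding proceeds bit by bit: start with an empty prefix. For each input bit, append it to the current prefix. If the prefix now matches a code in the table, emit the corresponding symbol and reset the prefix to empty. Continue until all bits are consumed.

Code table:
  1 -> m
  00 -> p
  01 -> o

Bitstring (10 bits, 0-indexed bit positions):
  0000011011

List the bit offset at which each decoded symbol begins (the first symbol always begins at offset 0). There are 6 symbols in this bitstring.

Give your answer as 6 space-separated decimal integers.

Bit 0: prefix='0' (no match yet)
Bit 1: prefix='00' -> emit 'p', reset
Bit 2: prefix='0' (no match yet)
Bit 3: prefix='00' -> emit 'p', reset
Bit 4: prefix='0' (no match yet)
Bit 5: prefix='01' -> emit 'o', reset
Bit 6: prefix='1' -> emit 'm', reset
Bit 7: prefix='0' (no match yet)
Bit 8: prefix='01' -> emit 'o', reset
Bit 9: prefix='1' -> emit 'm', reset

Answer: 0 2 4 6 7 9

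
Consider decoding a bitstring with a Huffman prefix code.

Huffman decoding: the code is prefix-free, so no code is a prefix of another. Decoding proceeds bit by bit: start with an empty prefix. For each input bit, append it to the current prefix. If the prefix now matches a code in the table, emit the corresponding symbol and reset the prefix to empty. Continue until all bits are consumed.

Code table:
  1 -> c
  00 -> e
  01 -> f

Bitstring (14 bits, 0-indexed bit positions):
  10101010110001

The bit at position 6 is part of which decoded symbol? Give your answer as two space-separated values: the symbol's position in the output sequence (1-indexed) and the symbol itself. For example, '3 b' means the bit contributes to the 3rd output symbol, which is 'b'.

Bit 0: prefix='1' -> emit 'c', reset
Bit 1: prefix='0' (no match yet)
Bit 2: prefix='01' -> emit 'f', reset
Bit 3: prefix='0' (no match yet)
Bit 4: prefix='01' -> emit 'f', reset
Bit 5: prefix='0' (no match yet)
Bit 6: prefix='01' -> emit 'f', reset
Bit 7: prefix='0' (no match yet)
Bit 8: prefix='01' -> emit 'f', reset
Bit 9: prefix='1' -> emit 'c', reset
Bit 10: prefix='0' (no match yet)

Answer: 4 f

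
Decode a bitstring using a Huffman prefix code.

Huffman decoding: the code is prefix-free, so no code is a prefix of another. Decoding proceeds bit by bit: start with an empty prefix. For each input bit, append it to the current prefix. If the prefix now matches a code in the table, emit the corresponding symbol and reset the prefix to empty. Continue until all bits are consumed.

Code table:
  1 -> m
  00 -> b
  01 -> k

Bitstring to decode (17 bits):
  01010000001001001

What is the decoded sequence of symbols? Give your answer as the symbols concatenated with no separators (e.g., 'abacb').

Bit 0: prefix='0' (no match yet)
Bit 1: prefix='01' -> emit 'k', reset
Bit 2: prefix='0' (no match yet)
Bit 3: prefix='01' -> emit 'k', reset
Bit 4: prefix='0' (no match yet)
Bit 5: prefix='00' -> emit 'b', reset
Bit 6: prefix='0' (no match yet)
Bit 7: prefix='00' -> emit 'b', reset
Bit 8: prefix='0' (no match yet)
Bit 9: prefix='00' -> emit 'b', reset
Bit 10: prefix='1' -> emit 'm', reset
Bit 11: prefix='0' (no match yet)
Bit 12: prefix='00' -> emit 'b', reset
Bit 13: prefix='1' -> emit 'm', reset
Bit 14: prefix='0' (no match yet)
Bit 15: prefix='00' -> emit 'b', reset
Bit 16: prefix='1' -> emit 'm', reset

Answer: kkbbbmbmbm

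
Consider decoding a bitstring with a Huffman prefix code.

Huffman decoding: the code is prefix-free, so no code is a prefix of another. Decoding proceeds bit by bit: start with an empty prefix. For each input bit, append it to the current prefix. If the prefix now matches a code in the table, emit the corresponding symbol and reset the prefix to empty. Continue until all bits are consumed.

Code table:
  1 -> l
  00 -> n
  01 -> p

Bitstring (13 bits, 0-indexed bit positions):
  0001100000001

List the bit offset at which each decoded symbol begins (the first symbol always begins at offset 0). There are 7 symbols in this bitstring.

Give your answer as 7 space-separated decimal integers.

Answer: 0 2 4 5 7 9 11

Derivation:
Bit 0: prefix='0' (no match yet)
Bit 1: prefix='00' -> emit 'n', reset
Bit 2: prefix='0' (no match yet)
Bit 3: prefix='01' -> emit 'p', reset
Bit 4: prefix='1' -> emit 'l', reset
Bit 5: prefix='0' (no match yet)
Bit 6: prefix='00' -> emit 'n', reset
Bit 7: prefix='0' (no match yet)
Bit 8: prefix='00' -> emit 'n', reset
Bit 9: prefix='0' (no match yet)
Bit 10: prefix='00' -> emit 'n', reset
Bit 11: prefix='0' (no match yet)
Bit 12: prefix='01' -> emit 'p', reset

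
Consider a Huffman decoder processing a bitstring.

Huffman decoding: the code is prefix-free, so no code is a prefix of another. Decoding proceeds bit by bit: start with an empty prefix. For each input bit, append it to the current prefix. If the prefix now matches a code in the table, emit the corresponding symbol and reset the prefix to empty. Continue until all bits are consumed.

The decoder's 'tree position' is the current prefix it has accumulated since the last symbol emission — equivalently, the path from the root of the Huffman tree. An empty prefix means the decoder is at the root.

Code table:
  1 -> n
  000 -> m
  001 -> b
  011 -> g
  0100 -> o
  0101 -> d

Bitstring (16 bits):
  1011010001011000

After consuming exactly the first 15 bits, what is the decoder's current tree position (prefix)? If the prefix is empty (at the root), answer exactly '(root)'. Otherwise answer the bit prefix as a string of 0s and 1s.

Bit 0: prefix='1' -> emit 'n', reset
Bit 1: prefix='0' (no match yet)
Bit 2: prefix='01' (no match yet)
Bit 3: prefix='011' -> emit 'g', reset
Bit 4: prefix='0' (no match yet)
Bit 5: prefix='01' (no match yet)
Bit 6: prefix='010' (no match yet)
Bit 7: prefix='0100' -> emit 'o', reset
Bit 8: prefix='0' (no match yet)
Bit 9: prefix='01' (no match yet)
Bit 10: prefix='010' (no match yet)
Bit 11: prefix='0101' -> emit 'd', reset
Bit 12: prefix='1' -> emit 'n', reset
Bit 13: prefix='0' (no match yet)
Bit 14: prefix='00' (no match yet)

Answer: 00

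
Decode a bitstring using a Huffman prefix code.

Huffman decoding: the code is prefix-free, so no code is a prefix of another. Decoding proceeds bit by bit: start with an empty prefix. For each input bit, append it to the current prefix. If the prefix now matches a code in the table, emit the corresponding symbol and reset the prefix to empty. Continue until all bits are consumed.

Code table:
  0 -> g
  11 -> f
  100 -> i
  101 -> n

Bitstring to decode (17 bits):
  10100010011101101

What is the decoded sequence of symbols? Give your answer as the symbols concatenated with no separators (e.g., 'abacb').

Bit 0: prefix='1' (no match yet)
Bit 1: prefix='10' (no match yet)
Bit 2: prefix='101' -> emit 'n', reset
Bit 3: prefix='0' -> emit 'g', reset
Bit 4: prefix='0' -> emit 'g', reset
Bit 5: prefix='0' -> emit 'g', reset
Bit 6: prefix='1' (no match yet)
Bit 7: prefix='10' (no match yet)
Bit 8: prefix='100' -> emit 'i', reset
Bit 9: prefix='1' (no match yet)
Bit 10: prefix='11' -> emit 'f', reset
Bit 11: prefix='1' (no match yet)
Bit 12: prefix='10' (no match yet)
Bit 13: prefix='101' -> emit 'n', reset
Bit 14: prefix='1' (no match yet)
Bit 15: prefix='10' (no match yet)
Bit 16: prefix='101' -> emit 'n', reset

Answer: ngggifnn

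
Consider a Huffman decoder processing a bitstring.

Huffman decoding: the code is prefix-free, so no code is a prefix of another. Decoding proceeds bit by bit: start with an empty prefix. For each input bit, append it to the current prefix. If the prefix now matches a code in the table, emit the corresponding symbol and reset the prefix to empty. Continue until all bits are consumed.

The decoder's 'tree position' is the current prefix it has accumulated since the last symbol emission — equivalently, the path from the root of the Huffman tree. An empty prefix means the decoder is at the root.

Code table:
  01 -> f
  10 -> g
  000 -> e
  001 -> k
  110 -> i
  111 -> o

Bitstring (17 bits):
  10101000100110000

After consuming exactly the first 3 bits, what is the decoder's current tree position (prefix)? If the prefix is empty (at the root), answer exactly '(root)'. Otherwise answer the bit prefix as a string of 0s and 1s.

Answer: 1

Derivation:
Bit 0: prefix='1' (no match yet)
Bit 1: prefix='10' -> emit 'g', reset
Bit 2: prefix='1' (no match yet)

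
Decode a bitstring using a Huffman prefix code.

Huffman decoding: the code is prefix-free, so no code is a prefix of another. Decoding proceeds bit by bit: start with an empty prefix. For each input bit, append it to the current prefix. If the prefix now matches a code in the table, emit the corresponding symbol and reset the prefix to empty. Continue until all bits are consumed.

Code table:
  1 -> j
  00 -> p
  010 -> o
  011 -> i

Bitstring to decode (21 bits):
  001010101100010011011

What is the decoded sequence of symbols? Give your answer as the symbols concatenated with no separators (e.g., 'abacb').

Answer: pjojipoii

Derivation:
Bit 0: prefix='0' (no match yet)
Bit 1: prefix='00' -> emit 'p', reset
Bit 2: prefix='1' -> emit 'j', reset
Bit 3: prefix='0' (no match yet)
Bit 4: prefix='01' (no match yet)
Bit 5: prefix='010' -> emit 'o', reset
Bit 6: prefix='1' -> emit 'j', reset
Bit 7: prefix='0' (no match yet)
Bit 8: prefix='01' (no match yet)
Bit 9: prefix='011' -> emit 'i', reset
Bit 10: prefix='0' (no match yet)
Bit 11: prefix='00' -> emit 'p', reset
Bit 12: prefix='0' (no match yet)
Bit 13: prefix='01' (no match yet)
Bit 14: prefix='010' -> emit 'o', reset
Bit 15: prefix='0' (no match yet)
Bit 16: prefix='01' (no match yet)
Bit 17: prefix='011' -> emit 'i', reset
Bit 18: prefix='0' (no match yet)
Bit 19: prefix='01' (no match yet)
Bit 20: prefix='011' -> emit 'i', reset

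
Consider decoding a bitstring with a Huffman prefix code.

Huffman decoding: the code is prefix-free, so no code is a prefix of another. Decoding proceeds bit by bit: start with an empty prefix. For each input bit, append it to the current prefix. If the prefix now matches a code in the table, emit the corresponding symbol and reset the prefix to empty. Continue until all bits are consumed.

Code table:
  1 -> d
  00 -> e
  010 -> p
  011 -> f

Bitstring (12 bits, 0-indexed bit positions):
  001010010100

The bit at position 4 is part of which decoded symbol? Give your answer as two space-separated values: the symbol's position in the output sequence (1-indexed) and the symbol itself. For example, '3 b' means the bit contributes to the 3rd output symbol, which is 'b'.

Answer: 3 p

Derivation:
Bit 0: prefix='0' (no match yet)
Bit 1: prefix='00' -> emit 'e', reset
Bit 2: prefix='1' -> emit 'd', reset
Bit 3: prefix='0' (no match yet)
Bit 4: prefix='01' (no match yet)
Bit 5: prefix='010' -> emit 'p', reset
Bit 6: prefix='0' (no match yet)
Bit 7: prefix='01' (no match yet)
Bit 8: prefix='010' -> emit 'p', reset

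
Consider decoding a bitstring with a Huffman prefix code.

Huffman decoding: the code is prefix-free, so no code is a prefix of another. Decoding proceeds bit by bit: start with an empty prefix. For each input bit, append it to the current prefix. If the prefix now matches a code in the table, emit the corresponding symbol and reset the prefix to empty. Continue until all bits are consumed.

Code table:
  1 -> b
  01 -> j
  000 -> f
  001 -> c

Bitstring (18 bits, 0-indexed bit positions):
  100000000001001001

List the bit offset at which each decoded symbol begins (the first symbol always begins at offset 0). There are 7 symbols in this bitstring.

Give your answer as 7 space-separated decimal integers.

Answer: 0 1 4 7 10 12 15

Derivation:
Bit 0: prefix='1' -> emit 'b', reset
Bit 1: prefix='0' (no match yet)
Bit 2: prefix='00' (no match yet)
Bit 3: prefix='000' -> emit 'f', reset
Bit 4: prefix='0' (no match yet)
Bit 5: prefix='00' (no match yet)
Bit 6: prefix='000' -> emit 'f', reset
Bit 7: prefix='0' (no match yet)
Bit 8: prefix='00' (no match yet)
Bit 9: prefix='000' -> emit 'f', reset
Bit 10: prefix='0' (no match yet)
Bit 11: prefix='01' -> emit 'j', reset
Bit 12: prefix='0' (no match yet)
Bit 13: prefix='00' (no match yet)
Bit 14: prefix='001' -> emit 'c', reset
Bit 15: prefix='0' (no match yet)
Bit 16: prefix='00' (no match yet)
Bit 17: prefix='001' -> emit 'c', reset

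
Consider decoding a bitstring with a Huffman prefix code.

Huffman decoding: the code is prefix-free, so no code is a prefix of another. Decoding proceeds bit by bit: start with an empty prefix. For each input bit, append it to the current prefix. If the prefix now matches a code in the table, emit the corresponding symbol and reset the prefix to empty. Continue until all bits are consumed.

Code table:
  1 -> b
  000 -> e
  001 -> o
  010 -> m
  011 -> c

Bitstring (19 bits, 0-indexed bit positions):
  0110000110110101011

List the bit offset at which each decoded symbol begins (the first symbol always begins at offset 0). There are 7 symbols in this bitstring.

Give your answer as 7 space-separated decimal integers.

Bit 0: prefix='0' (no match yet)
Bit 1: prefix='01' (no match yet)
Bit 2: prefix='011' -> emit 'c', reset
Bit 3: prefix='0' (no match yet)
Bit 4: prefix='00' (no match yet)
Bit 5: prefix='000' -> emit 'e', reset
Bit 6: prefix='0' (no match yet)
Bit 7: prefix='01' (no match yet)
Bit 8: prefix='011' -> emit 'c', reset
Bit 9: prefix='0' (no match yet)
Bit 10: prefix='01' (no match yet)
Bit 11: prefix='011' -> emit 'c', reset
Bit 12: prefix='0' (no match yet)
Bit 13: prefix='01' (no match yet)
Bit 14: prefix='010' -> emit 'm', reset
Bit 15: prefix='1' -> emit 'b', reset
Bit 16: prefix='0' (no match yet)
Bit 17: prefix='01' (no match yet)
Bit 18: prefix='011' -> emit 'c', reset

Answer: 0 3 6 9 12 15 16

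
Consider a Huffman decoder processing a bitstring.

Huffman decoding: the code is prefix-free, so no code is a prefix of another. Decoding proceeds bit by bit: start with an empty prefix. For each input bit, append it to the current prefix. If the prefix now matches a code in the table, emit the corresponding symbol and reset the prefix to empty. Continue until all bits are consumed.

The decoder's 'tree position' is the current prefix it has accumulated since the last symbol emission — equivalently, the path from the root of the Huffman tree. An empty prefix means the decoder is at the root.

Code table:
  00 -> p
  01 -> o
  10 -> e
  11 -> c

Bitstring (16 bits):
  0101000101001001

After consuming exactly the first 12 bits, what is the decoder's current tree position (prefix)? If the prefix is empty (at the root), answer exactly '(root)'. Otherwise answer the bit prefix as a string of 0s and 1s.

Answer: (root)

Derivation:
Bit 0: prefix='0' (no match yet)
Bit 1: prefix='01' -> emit 'o', reset
Bit 2: prefix='0' (no match yet)
Bit 3: prefix='01' -> emit 'o', reset
Bit 4: prefix='0' (no match yet)
Bit 5: prefix='00' -> emit 'p', reset
Bit 6: prefix='0' (no match yet)
Bit 7: prefix='01' -> emit 'o', reset
Bit 8: prefix='0' (no match yet)
Bit 9: prefix='01' -> emit 'o', reset
Bit 10: prefix='0' (no match yet)
Bit 11: prefix='00' -> emit 'p', reset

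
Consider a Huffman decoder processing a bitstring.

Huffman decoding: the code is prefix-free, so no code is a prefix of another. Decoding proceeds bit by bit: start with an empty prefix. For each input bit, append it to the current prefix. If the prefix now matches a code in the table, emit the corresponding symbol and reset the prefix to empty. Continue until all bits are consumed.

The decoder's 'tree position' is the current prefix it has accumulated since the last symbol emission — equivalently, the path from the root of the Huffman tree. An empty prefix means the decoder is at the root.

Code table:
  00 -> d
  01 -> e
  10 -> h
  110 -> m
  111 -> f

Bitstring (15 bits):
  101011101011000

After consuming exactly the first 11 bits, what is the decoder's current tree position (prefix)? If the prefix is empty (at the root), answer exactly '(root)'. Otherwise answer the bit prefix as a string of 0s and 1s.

Bit 0: prefix='1' (no match yet)
Bit 1: prefix='10' -> emit 'h', reset
Bit 2: prefix='1' (no match yet)
Bit 3: prefix='10' -> emit 'h', reset
Bit 4: prefix='1' (no match yet)
Bit 5: prefix='11' (no match yet)
Bit 6: prefix='111' -> emit 'f', reset
Bit 7: prefix='0' (no match yet)
Bit 8: prefix='01' -> emit 'e', reset
Bit 9: prefix='0' (no match yet)
Bit 10: prefix='01' -> emit 'e', reset

Answer: (root)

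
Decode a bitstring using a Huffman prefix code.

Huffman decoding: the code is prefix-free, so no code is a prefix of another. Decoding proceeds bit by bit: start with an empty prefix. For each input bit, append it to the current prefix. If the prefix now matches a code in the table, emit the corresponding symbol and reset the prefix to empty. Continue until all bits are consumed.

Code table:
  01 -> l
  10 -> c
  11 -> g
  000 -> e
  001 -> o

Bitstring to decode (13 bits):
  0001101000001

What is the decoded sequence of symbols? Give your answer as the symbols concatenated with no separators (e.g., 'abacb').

Bit 0: prefix='0' (no match yet)
Bit 1: prefix='00' (no match yet)
Bit 2: prefix='000' -> emit 'e', reset
Bit 3: prefix='1' (no match yet)
Bit 4: prefix='11' -> emit 'g', reset
Bit 5: prefix='0' (no match yet)
Bit 6: prefix='01' -> emit 'l', reset
Bit 7: prefix='0' (no match yet)
Bit 8: prefix='00' (no match yet)
Bit 9: prefix='000' -> emit 'e', reset
Bit 10: prefix='0' (no match yet)
Bit 11: prefix='00' (no match yet)
Bit 12: prefix='001' -> emit 'o', reset

Answer: egleo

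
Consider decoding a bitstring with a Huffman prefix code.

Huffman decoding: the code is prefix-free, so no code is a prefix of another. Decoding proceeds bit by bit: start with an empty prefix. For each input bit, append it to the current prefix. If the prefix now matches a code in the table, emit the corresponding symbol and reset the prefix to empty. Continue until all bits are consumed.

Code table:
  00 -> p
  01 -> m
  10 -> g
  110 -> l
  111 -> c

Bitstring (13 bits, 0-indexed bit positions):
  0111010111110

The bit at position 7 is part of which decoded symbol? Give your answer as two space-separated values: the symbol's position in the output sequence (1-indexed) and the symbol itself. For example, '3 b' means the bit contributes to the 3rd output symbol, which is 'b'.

Bit 0: prefix='0' (no match yet)
Bit 1: prefix='01' -> emit 'm', reset
Bit 2: prefix='1' (no match yet)
Bit 3: prefix='11' (no match yet)
Bit 4: prefix='110' -> emit 'l', reset
Bit 5: prefix='1' (no match yet)
Bit 6: prefix='10' -> emit 'g', reset
Bit 7: prefix='1' (no match yet)
Bit 8: prefix='11' (no match yet)
Bit 9: prefix='111' -> emit 'c', reset
Bit 10: prefix='1' (no match yet)
Bit 11: prefix='11' (no match yet)

Answer: 4 c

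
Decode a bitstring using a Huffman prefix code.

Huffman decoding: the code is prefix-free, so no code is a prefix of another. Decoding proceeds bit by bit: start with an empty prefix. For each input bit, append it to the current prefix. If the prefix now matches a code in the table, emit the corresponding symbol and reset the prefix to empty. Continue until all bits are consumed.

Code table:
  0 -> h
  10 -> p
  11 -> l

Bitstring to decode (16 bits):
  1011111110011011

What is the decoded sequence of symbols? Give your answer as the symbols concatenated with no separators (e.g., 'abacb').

Answer: plllphlhl

Derivation:
Bit 0: prefix='1' (no match yet)
Bit 1: prefix='10' -> emit 'p', reset
Bit 2: prefix='1' (no match yet)
Bit 3: prefix='11' -> emit 'l', reset
Bit 4: prefix='1' (no match yet)
Bit 5: prefix='11' -> emit 'l', reset
Bit 6: prefix='1' (no match yet)
Bit 7: prefix='11' -> emit 'l', reset
Bit 8: prefix='1' (no match yet)
Bit 9: prefix='10' -> emit 'p', reset
Bit 10: prefix='0' -> emit 'h', reset
Bit 11: prefix='1' (no match yet)
Bit 12: prefix='11' -> emit 'l', reset
Bit 13: prefix='0' -> emit 'h', reset
Bit 14: prefix='1' (no match yet)
Bit 15: prefix='11' -> emit 'l', reset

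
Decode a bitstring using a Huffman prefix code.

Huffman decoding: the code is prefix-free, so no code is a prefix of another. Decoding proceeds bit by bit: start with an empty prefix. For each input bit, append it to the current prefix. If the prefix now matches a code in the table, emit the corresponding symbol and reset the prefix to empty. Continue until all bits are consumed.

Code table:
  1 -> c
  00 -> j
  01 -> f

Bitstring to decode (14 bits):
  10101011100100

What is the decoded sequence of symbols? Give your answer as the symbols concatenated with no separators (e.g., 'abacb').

Answer: cfffccjcj

Derivation:
Bit 0: prefix='1' -> emit 'c', reset
Bit 1: prefix='0' (no match yet)
Bit 2: prefix='01' -> emit 'f', reset
Bit 3: prefix='0' (no match yet)
Bit 4: prefix='01' -> emit 'f', reset
Bit 5: prefix='0' (no match yet)
Bit 6: prefix='01' -> emit 'f', reset
Bit 7: prefix='1' -> emit 'c', reset
Bit 8: prefix='1' -> emit 'c', reset
Bit 9: prefix='0' (no match yet)
Bit 10: prefix='00' -> emit 'j', reset
Bit 11: prefix='1' -> emit 'c', reset
Bit 12: prefix='0' (no match yet)
Bit 13: prefix='00' -> emit 'j', reset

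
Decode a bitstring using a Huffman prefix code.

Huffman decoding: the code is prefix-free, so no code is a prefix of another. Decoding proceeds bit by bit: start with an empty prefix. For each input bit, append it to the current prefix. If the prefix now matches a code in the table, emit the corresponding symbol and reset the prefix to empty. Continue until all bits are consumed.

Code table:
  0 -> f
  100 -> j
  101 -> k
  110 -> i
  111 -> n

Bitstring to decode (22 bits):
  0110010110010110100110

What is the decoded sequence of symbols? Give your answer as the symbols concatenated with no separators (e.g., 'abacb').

Bit 0: prefix='0' -> emit 'f', reset
Bit 1: prefix='1' (no match yet)
Bit 2: prefix='11' (no match yet)
Bit 3: prefix='110' -> emit 'i', reset
Bit 4: prefix='0' -> emit 'f', reset
Bit 5: prefix='1' (no match yet)
Bit 6: prefix='10' (no match yet)
Bit 7: prefix='101' -> emit 'k', reset
Bit 8: prefix='1' (no match yet)
Bit 9: prefix='10' (no match yet)
Bit 10: prefix='100' -> emit 'j', reset
Bit 11: prefix='1' (no match yet)
Bit 12: prefix='10' (no match yet)
Bit 13: prefix='101' -> emit 'k', reset
Bit 14: prefix='1' (no match yet)
Bit 15: prefix='10' (no match yet)
Bit 16: prefix='101' -> emit 'k', reset
Bit 17: prefix='0' -> emit 'f', reset
Bit 18: prefix='0' -> emit 'f', reset
Bit 19: prefix='1' (no match yet)
Bit 20: prefix='11' (no match yet)
Bit 21: prefix='110' -> emit 'i', reset

Answer: fifkjkkffi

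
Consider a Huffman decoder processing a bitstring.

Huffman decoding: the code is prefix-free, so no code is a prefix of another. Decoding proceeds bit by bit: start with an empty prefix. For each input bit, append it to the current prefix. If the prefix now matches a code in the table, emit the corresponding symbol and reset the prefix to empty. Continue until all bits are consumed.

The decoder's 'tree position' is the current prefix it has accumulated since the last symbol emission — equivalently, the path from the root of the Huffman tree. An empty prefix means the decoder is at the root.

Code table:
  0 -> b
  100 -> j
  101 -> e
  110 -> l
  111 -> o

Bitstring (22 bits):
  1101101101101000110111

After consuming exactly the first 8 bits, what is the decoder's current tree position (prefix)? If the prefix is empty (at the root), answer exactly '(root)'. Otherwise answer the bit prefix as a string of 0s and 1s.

Bit 0: prefix='1' (no match yet)
Bit 1: prefix='11' (no match yet)
Bit 2: prefix='110' -> emit 'l', reset
Bit 3: prefix='1' (no match yet)
Bit 4: prefix='11' (no match yet)
Bit 5: prefix='110' -> emit 'l', reset
Bit 6: prefix='1' (no match yet)
Bit 7: prefix='11' (no match yet)

Answer: 11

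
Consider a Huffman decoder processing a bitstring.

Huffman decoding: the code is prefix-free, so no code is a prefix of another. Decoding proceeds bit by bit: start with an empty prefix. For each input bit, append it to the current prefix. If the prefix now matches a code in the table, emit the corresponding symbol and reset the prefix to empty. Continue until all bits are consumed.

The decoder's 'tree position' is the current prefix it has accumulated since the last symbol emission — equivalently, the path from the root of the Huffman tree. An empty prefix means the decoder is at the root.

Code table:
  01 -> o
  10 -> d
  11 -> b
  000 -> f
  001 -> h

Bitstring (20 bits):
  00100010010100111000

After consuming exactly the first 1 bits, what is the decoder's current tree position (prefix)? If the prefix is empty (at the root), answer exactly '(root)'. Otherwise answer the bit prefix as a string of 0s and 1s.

Bit 0: prefix='0' (no match yet)

Answer: 0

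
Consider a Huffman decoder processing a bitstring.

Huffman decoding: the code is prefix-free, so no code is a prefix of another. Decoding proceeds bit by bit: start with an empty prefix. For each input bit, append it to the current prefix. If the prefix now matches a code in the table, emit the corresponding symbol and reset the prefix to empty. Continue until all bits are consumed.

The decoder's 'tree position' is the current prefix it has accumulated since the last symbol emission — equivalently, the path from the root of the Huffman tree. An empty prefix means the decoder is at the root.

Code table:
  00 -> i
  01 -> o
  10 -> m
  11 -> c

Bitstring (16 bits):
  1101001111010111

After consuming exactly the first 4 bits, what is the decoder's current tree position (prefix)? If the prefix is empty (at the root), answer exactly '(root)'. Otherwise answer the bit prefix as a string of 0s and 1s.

Bit 0: prefix='1' (no match yet)
Bit 1: prefix='11' -> emit 'c', reset
Bit 2: prefix='0' (no match yet)
Bit 3: prefix='01' -> emit 'o', reset

Answer: (root)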